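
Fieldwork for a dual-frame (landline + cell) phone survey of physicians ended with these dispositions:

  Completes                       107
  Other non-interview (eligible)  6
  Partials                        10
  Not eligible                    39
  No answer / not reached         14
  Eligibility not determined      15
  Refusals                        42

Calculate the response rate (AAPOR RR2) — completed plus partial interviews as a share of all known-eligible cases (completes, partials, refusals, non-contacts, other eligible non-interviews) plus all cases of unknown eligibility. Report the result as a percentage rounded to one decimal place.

Top: 107 + 10 = 117
Denom: 107 + 10 + 42 + 14 + 6 + 15 = 194
RR2 = 117 / 194 = 0.6031

60.3%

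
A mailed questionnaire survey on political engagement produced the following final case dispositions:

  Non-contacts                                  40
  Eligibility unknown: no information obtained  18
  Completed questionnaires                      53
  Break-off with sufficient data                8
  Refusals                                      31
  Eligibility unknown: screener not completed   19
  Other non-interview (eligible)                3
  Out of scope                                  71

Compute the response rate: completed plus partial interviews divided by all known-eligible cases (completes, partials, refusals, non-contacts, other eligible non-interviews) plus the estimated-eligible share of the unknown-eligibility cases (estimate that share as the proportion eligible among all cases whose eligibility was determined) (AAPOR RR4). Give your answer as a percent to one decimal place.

38.3%

Eligibility not determined = 19 + 18 = 37
Top: 53 + 8 = 61
Known eligible: 53 + 8 + 31 + 40 + 3 = 135
e = 135 / (135 + 71) = 135 / 206 = 0.6553
e × U: 0.6553 × 37 = 24.25
Denom: 135 + 24.25 = 159.25
RR4 = 61 / 159.25 = 0.3830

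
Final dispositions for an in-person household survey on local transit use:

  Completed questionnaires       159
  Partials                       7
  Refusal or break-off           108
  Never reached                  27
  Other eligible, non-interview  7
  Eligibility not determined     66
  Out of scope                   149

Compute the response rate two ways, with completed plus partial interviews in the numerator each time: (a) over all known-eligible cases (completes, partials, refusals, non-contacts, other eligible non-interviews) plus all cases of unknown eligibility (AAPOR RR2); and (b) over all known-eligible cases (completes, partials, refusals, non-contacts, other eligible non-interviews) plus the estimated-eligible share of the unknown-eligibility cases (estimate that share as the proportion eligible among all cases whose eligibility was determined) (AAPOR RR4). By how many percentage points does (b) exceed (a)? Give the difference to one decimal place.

Numerator: 159 + 7 = 166
Denom: 159 + 7 + 108 + 27 + 7 + 66 = 374
RR2 = 166 / 374 = 0.4439
Eligible (known): 159 + 7 + 108 + 27 + 7 = 308
e = 308 / (308 + 149) = 308 / 457 = 0.6740
Estimated eligible among unknowns: 0.6740 × 66 = 44.48
Denom: 308 + 44.48 = 352.48
RR4 = 166 / 352.48 = 0.4709
Difference = 47.09 − 44.39 = 2.70 percentage points

2.7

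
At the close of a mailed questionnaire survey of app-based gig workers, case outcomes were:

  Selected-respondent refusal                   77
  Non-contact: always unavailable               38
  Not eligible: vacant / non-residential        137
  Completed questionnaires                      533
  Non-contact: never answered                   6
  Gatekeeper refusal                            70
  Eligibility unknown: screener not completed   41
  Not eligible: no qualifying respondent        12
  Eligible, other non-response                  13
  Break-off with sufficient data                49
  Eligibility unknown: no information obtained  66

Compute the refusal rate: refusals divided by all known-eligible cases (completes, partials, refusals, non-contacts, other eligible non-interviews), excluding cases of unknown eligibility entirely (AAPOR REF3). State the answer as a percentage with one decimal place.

Refusal or break-off = 70 + 77 = 147
Never reached = 6 + 38 = 44
Unknown eligibility = 41 + 66 = 107
Screened out, ineligible = 12 + 137 = 149
Num → 147
Base → 533 + 49 + 147 + 44 + 13 = 786
REF3 = 147 / 786 = 0.1870

18.7%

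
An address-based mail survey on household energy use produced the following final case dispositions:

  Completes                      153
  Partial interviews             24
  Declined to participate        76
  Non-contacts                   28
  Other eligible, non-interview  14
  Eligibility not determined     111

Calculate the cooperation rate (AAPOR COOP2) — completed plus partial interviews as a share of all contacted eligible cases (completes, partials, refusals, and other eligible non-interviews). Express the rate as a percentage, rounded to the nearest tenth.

66.3%

Numerator: 153 + 24 = 177
Denom: 153 + 24 + 76 + 14 = 267
COOP2 = 177 / 267 = 0.6629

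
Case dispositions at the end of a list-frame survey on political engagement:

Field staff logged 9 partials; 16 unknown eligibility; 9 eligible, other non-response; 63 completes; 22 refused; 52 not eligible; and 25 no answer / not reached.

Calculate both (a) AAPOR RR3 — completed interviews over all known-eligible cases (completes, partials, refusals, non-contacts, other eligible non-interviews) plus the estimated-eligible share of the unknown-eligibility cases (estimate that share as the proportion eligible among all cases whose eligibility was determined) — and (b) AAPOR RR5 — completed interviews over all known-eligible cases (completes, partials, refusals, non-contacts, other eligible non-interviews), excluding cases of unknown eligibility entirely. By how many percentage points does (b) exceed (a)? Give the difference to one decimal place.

Numerator = 63
Determined eligible = 63 + 9 + 22 + 25 + 9 = 128
e = 128 / (128 + 52) = 128 / 180 = 0.7111
e × U = 0.7111 × 16 = 11.38
Denominator = 128 + 11.38 = 139.38
RR3 = 63 / 139.38 = 0.4520
Denominator = 63 + 9 + 22 + 25 + 9 = 128
RR5 = 63 / 128 = 0.4922
Difference = 49.22 − 45.20 = 4.02 percentage points

4.0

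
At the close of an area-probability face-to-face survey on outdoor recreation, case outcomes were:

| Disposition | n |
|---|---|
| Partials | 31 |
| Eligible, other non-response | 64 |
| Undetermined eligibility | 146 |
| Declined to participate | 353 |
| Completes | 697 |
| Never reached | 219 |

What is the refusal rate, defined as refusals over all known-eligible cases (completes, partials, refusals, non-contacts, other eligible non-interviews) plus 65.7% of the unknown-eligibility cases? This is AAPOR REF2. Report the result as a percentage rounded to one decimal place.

Numerator: 353
Determined eligible: 697 + 31 + 353 + 219 + 64 = 1364
Eligible share of unknowns: 0.6570 × 146 = 95.92
Denominator: 1364 + 95.92 = 1459.92
REF2 = 353 / 1459.92 = 0.2418

24.2%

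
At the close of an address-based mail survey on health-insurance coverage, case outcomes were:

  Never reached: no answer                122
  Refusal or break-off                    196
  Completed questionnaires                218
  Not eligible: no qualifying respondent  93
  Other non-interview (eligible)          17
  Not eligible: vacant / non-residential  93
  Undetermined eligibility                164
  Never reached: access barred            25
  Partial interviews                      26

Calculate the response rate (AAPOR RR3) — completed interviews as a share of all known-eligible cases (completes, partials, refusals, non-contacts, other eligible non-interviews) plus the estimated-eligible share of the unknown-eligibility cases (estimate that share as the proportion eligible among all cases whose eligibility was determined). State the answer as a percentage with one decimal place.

No contact after all attempts = 122 + 25 = 147
Ineligible = 93 + 93 = 186
Numerator → 218
Known eligible → 218 + 26 + 196 + 147 + 17 = 604
e = 604 / (604 + 186) = 604 / 790 = 0.7646
e × U → 0.7646 × 164 = 125.39
Denominator → 604 + 125.39 = 729.39
RR3 = 218 / 729.39 = 0.2989

29.9%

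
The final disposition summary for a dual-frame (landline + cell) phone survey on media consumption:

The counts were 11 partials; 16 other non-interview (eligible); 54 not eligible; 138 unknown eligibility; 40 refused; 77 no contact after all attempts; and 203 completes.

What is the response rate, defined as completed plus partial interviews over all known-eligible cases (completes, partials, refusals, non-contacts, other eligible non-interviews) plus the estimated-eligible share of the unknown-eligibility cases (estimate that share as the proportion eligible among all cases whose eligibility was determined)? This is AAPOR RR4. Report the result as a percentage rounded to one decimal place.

Num = 203 + 11 = 214
Eligible (known) = 203 + 11 + 40 + 77 + 16 = 347
e = 347 / (347 + 54) = 347 / 401 = 0.8653
Estimated eligible among unknowns = 0.8653 × 138 = 119.41
Base = 347 + 119.41 = 466.41
RR4 = 214 / 466.41 = 0.4588

45.9%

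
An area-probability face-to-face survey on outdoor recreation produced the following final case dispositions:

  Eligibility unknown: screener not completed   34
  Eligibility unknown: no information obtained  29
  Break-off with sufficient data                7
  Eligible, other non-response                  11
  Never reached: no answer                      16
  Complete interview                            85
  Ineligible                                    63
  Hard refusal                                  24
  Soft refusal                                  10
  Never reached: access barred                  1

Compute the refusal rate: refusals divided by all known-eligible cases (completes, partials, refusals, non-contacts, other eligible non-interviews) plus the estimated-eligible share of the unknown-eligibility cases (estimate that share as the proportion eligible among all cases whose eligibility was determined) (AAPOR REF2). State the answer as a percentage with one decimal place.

Refused = 24 + 10 = 34
No answer / not reached = 16 + 1 = 17
Unknown eligibility = 34 + 29 = 63
Numerator: 34
Eligible (known): 85 + 7 + 34 + 17 + 11 = 154
e = 154 / (154 + 63) = 154 / 217 = 0.7097
e × U: 0.7097 × 63 = 44.71
Denom: 154 + 44.71 = 198.71
REF2 = 34 / 198.71 = 0.1711

17.1%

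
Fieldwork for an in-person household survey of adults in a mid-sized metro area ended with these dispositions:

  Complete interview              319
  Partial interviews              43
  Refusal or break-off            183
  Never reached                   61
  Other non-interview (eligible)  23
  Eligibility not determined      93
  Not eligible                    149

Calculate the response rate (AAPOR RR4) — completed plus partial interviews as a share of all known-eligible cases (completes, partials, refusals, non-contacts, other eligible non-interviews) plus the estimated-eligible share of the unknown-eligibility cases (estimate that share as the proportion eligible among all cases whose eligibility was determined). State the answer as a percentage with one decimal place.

51.4%

Numerator = 319 + 43 = 362
Known eligible = 319 + 43 + 183 + 61 + 23 = 629
e = 629 / (629 + 149) = 629 / 778 = 0.8085
Estimated eligible among unknowns = 0.8085 × 93 = 75.19
Base = 629 + 75.19 = 704.19
RR4 = 362 / 704.19 = 0.5141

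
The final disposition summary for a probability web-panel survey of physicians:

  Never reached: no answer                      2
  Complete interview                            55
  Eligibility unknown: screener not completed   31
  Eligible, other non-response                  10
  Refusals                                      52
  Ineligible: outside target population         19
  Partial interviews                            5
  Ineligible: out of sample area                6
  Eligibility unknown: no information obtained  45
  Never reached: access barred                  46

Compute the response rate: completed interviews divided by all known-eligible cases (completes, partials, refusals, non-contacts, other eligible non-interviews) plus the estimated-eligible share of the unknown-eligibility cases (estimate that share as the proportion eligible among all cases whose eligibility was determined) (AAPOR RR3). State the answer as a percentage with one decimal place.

23.3%

No contact after all attempts = 2 + 46 = 48
Unknown eligibility = 31 + 45 = 76
Screened out, ineligible = 19 + 6 = 25
Numerator = 55
Eligible (known) = 55 + 5 + 52 + 48 + 10 = 170
e = 170 / (170 + 25) = 170 / 195 = 0.8718
e × U = 0.8718 × 76 = 66.26
Denominator = 170 + 66.26 = 236.26
RR3 = 55 / 236.26 = 0.2328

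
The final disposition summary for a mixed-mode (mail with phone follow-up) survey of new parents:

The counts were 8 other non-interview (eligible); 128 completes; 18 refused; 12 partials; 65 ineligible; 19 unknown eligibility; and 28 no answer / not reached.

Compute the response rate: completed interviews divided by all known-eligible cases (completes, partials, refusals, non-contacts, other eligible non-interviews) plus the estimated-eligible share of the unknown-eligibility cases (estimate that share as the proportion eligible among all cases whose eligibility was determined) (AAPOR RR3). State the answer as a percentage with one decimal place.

61.5%

Num = 128
Eligible (known) = 128 + 12 + 18 + 28 + 8 = 194
e = 194 / (194 + 65) = 194 / 259 = 0.7490
e × U = 0.7490 × 19 = 14.23
Base = 194 + 14.23 = 208.23
RR3 = 128 / 208.23 = 0.6147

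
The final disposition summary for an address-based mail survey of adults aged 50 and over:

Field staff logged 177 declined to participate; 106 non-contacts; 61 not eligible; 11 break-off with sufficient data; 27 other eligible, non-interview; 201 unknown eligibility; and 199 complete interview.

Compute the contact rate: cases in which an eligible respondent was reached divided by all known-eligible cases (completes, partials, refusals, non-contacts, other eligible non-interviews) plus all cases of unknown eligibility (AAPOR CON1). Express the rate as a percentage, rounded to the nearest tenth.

57.4%

Top → 199 + 11 + 177 + 27 = 414
Denom → 199 + 11 + 177 + 106 + 27 + 201 = 721
CON1 = 414 / 721 = 0.5742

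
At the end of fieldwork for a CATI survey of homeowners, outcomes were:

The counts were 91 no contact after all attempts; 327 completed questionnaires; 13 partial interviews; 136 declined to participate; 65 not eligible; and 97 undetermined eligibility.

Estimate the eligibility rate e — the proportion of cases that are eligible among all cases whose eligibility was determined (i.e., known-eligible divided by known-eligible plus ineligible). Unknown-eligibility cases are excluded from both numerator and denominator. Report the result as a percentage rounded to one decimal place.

89.7%

Eligible (known) → 327 + 13 + 136 + 91 = 567
e = 567 / (567 + 65) = 567 / 632 = 0.8972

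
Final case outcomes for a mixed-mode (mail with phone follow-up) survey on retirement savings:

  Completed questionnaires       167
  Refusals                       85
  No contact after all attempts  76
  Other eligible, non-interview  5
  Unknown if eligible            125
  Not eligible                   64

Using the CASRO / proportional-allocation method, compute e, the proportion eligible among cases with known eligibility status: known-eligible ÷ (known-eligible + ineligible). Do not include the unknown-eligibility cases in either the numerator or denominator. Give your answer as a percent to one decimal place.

Eligible (known) = 167 + 85 + 76 + 5 = 333
e = 333 / (333 + 64) = 333 / 397 = 0.8388

83.9%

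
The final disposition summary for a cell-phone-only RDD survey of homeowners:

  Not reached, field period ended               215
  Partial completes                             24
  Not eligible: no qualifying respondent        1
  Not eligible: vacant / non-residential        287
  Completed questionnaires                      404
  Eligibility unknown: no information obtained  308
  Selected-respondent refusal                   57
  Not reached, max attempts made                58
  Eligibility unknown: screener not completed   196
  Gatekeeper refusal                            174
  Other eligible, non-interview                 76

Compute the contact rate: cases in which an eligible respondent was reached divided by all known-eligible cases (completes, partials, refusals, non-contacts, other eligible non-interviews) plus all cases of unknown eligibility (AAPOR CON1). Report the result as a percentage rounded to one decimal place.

Refusal or break-off = 174 + 57 = 231
No answer / not reached = 215 + 58 = 273
Eligibility not determined = 196 + 308 = 504
Out of scope = 1 + 287 = 288
Top = 404 + 24 + 231 + 76 = 735
Base = 404 + 24 + 231 + 273 + 76 + 504 = 1512
CON1 = 735 / 1512 = 0.4861

48.6%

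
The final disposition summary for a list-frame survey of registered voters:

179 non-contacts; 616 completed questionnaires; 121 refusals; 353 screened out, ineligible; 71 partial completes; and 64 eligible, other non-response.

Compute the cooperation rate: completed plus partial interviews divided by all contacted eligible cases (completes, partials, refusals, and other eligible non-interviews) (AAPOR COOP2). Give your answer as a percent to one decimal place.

78.8%

Top = 616 + 71 = 687
Denominator = 616 + 71 + 121 + 64 = 872
COOP2 = 687 / 872 = 0.7878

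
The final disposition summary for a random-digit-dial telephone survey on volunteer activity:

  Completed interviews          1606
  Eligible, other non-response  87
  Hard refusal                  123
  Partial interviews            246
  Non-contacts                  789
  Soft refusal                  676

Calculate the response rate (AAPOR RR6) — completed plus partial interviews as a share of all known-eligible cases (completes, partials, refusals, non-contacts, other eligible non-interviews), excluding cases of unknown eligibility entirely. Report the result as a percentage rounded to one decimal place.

Refusals = 123 + 676 = 799
Num: 1606 + 246 = 1852
Denom: 1606 + 246 + 799 + 789 + 87 = 3527
RR6 = 1852 / 3527 = 0.5251

52.5%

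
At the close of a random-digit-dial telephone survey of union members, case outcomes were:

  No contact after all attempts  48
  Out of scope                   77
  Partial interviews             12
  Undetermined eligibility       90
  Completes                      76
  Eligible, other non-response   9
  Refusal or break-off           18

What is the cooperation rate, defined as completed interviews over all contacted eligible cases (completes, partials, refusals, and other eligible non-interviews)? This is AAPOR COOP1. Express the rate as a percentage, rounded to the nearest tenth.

Numerator: 76
Base: 76 + 12 + 18 + 9 = 115
COOP1 = 76 / 115 = 0.6609

66.1%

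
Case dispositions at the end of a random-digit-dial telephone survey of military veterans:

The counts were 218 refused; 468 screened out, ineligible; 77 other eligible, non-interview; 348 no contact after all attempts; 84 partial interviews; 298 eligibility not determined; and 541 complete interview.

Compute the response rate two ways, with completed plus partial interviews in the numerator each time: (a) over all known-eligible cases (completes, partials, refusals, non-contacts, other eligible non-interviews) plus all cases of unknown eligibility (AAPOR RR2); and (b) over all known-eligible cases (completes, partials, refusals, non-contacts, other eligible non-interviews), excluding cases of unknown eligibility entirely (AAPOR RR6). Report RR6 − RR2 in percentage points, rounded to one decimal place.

Top → 541 + 84 = 625
Base → 541 + 84 + 218 + 348 + 77 + 298 = 1566
RR2 = 625 / 1566 = 0.3991
Base → 541 + 84 + 218 + 348 + 77 = 1268
RR6 = 625 / 1268 = 0.4929
Difference = 49.29 − 39.91 = 9.38 percentage points

9.4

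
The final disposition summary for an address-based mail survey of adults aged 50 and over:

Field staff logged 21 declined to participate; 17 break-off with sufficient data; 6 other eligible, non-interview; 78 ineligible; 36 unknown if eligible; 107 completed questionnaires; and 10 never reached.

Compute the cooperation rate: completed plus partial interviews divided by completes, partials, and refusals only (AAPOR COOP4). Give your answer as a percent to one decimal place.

Num: 107 + 17 = 124
Denominator: 107 + 17 + 21 = 145
COOP4 = 124 / 145 = 0.8552

85.5%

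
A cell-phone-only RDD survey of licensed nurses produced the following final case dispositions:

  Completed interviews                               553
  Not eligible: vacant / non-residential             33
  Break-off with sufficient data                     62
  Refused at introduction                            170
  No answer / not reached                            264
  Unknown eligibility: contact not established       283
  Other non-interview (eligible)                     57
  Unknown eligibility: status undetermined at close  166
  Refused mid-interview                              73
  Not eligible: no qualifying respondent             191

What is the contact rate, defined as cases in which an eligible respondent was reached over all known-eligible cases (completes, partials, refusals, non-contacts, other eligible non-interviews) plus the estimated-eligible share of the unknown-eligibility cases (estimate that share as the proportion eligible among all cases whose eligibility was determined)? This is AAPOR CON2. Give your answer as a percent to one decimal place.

Declined to participate = 170 + 73 = 243
Unknown eligibility = 283 + 166 = 449
Not eligible = 191 + 33 = 224
Numerator = 553 + 62 + 243 + 57 = 915
Eligible (known) = 553 + 62 + 243 + 264 + 57 = 1179
e = 1179 / (1179 + 224) = 1179 / 1403 = 0.8403
Eligible share of unknowns = 0.8403 × 449 = 377.29
Denominator = 1179 + 377.29 = 1556.29
CON2 = 915 / 1556.29 = 0.5879

58.8%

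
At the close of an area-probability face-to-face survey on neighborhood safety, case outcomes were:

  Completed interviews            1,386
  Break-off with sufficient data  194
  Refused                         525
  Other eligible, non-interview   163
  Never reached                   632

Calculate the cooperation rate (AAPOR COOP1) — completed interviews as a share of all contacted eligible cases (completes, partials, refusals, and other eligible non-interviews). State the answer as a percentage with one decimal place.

61.1%

Numerator → 1386
Base → 1386 + 194 + 525 + 163 = 2268
COOP1 = 1386 / 2268 = 0.6111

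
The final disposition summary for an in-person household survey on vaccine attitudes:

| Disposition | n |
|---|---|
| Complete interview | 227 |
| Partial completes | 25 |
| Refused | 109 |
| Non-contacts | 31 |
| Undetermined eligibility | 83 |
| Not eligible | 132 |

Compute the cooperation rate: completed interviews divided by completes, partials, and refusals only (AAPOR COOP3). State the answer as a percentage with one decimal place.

62.9%

Top = 227
Denominator = 227 + 25 + 109 = 361
COOP3 = 227 / 361 = 0.6288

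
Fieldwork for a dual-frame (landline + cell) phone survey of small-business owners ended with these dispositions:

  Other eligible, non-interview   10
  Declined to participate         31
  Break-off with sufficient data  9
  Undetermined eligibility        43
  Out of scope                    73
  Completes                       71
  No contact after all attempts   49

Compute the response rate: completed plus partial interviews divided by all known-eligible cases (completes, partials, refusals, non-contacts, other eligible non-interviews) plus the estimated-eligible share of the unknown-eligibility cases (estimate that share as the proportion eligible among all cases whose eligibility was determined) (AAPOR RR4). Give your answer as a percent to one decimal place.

Numerator: 71 + 9 = 80
Known eligible: 71 + 9 + 31 + 49 + 10 = 170
e = 170 / (170 + 73) = 170 / 243 = 0.6996
Estimated eligible among unknowns: 0.6996 × 43 = 30.08
Denominator: 170 + 30.08 = 200.08
RR4 = 80 / 200.08 = 0.3998

40.0%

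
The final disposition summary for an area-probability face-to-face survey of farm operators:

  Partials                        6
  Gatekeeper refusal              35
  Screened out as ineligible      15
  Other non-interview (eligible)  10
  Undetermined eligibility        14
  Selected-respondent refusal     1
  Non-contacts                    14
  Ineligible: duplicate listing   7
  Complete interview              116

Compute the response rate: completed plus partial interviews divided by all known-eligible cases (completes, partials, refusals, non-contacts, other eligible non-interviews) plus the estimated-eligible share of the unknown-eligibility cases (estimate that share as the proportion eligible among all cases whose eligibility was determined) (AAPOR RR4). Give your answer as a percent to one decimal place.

62.7%

Refusals = 35 + 1 = 36
Ineligible = 15 + 7 = 22
Top: 116 + 6 = 122
Determined eligible: 116 + 6 + 36 + 14 + 10 = 182
e = 182 / (182 + 22) = 182 / 204 = 0.8922
e × U: 0.8922 × 14 = 12.49
Base: 182 + 12.49 = 194.49
RR4 = 122 / 194.49 = 0.6273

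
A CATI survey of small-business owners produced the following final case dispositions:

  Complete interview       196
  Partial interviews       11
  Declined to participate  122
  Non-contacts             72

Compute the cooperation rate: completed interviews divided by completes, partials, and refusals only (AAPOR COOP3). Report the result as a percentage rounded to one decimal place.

Top: 196
Base: 196 + 11 + 122 = 329
COOP3 = 196 / 329 = 0.5957

59.6%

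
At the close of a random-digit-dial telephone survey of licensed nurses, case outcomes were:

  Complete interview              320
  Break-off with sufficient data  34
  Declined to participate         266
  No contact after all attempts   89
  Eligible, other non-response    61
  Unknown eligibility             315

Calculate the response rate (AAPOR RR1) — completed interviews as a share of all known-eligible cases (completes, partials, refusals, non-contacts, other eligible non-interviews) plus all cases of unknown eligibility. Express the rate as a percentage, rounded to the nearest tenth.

29.5%

Num = 320
Base = 320 + 34 + 266 + 89 + 61 + 315 = 1085
RR1 = 320 / 1085 = 0.2949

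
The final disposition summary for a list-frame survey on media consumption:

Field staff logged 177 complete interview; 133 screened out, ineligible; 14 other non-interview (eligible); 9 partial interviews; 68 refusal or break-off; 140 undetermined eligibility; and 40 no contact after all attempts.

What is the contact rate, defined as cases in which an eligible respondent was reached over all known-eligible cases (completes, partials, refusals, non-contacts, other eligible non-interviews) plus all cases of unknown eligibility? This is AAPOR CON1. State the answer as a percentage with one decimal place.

Num → 177 + 9 + 68 + 14 = 268
Denominator → 177 + 9 + 68 + 40 + 14 + 140 = 448
CON1 = 268 / 448 = 0.5982

59.8%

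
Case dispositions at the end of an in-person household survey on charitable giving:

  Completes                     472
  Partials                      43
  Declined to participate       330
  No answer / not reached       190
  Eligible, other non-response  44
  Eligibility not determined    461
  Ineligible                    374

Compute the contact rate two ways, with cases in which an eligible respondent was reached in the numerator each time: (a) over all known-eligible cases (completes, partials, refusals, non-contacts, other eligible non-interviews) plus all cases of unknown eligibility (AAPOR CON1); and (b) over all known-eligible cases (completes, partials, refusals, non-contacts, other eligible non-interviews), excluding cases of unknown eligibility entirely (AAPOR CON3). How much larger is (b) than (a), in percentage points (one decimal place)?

Top → 472 + 43 + 330 + 44 = 889
Base → 472 + 43 + 330 + 190 + 44 + 461 = 1540
CON1 = 889 / 1540 = 0.5773
Base → 472 + 43 + 330 + 190 + 44 = 1079
CON3 = 889 / 1079 = 0.8239
Difference = 82.39 − 57.73 = 24.66 percentage points

24.7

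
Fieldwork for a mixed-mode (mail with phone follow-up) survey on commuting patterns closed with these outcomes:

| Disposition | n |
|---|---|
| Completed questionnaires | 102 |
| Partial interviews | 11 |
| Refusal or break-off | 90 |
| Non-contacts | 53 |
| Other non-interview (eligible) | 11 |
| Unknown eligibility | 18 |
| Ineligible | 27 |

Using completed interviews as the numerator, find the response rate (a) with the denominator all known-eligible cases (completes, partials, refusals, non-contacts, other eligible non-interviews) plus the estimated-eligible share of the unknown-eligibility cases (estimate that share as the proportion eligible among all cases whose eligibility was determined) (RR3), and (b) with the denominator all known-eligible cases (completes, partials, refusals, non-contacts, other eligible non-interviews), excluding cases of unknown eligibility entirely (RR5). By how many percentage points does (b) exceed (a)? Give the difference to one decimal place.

Num = 102
Known eligible = 102 + 11 + 90 + 53 + 11 = 267
e = 267 / (267 + 27) = 267 / 294 = 0.9082
Estimated eligible among unknowns = 0.9082 × 18 = 16.35
Base = 267 + 16.35 = 283.35
RR3 = 102 / 283.35 = 0.3600
Base = 102 + 11 + 90 + 53 + 11 = 267
RR5 = 102 / 267 = 0.3820
Difference = 38.20 − 36.00 = 2.20 percentage points

2.2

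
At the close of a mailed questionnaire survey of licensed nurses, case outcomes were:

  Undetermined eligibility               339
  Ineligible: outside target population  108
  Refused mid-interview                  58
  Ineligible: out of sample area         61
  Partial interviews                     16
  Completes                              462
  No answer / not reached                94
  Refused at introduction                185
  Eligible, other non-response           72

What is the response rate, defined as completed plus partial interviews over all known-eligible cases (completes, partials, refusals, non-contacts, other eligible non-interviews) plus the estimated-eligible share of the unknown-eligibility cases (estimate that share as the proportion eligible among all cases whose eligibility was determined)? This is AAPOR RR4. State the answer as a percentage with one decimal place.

Refused = 185 + 58 = 243
Out of scope = 108 + 61 = 169
Num → 462 + 16 = 478
Determined eligible → 462 + 16 + 243 + 94 + 72 = 887
e = 887 / (887 + 169) = 887 / 1056 = 0.8400
e × U → 0.8400 × 339 = 284.76
Denom → 887 + 284.76 = 1171.76
RR4 = 478 / 1171.76 = 0.4079

40.8%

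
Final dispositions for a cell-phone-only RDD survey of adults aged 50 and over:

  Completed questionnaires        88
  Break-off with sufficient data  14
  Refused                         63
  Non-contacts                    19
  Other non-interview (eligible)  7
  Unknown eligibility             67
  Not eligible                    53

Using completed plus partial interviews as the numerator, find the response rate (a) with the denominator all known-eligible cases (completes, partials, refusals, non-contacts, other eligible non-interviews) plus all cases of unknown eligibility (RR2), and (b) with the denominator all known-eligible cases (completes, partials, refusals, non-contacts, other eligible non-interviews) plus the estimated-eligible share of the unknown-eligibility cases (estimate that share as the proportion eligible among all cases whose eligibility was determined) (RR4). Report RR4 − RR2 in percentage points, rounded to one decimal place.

2.4

Numerator → 88 + 14 = 102
Base → 88 + 14 + 63 + 19 + 7 + 67 = 258
RR2 = 102 / 258 = 0.3953
Determined eligible → 88 + 14 + 63 + 19 + 7 = 191
e = 191 / (191 + 53) = 191 / 244 = 0.7828
Estimated eligible among unknowns → 0.7828 × 67 = 52.45
Base → 191 + 52.45 = 243.45
RR4 = 102 / 243.45 = 0.4190
Difference = 41.90 − 39.53 = 2.37 percentage points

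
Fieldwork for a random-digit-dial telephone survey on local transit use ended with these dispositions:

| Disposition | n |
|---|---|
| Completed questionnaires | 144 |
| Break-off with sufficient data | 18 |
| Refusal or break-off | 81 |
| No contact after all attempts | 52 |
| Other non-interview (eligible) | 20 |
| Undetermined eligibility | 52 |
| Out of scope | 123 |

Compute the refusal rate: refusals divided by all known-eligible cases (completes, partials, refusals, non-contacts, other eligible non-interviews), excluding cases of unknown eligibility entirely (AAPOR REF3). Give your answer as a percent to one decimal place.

25.7%

Top → 81
Base → 144 + 18 + 81 + 52 + 20 = 315
REF3 = 81 / 315 = 0.2571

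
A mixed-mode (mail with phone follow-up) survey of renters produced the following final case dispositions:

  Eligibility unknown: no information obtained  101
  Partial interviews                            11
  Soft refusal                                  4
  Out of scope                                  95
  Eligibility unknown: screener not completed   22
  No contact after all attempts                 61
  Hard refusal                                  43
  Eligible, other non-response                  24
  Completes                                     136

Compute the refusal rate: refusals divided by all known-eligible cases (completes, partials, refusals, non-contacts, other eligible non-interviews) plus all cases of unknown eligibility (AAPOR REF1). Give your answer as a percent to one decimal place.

11.7%

Refused = 43 + 4 = 47
Unknown eligibility = 22 + 101 = 123
Top → 47
Base → 136 + 11 + 47 + 61 + 24 + 123 = 402
REF1 = 47 / 402 = 0.1169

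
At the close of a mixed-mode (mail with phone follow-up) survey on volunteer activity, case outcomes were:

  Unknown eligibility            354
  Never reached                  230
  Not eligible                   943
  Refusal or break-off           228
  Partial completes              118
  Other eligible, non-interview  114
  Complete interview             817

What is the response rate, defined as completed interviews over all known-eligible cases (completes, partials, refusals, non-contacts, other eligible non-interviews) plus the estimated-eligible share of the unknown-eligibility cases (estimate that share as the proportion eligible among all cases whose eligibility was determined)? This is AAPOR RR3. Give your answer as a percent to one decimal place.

Numerator: 817
Known eligible: 817 + 118 + 228 + 230 + 114 = 1507
e = 1507 / (1507 + 943) = 1507 / 2450 = 0.6151
Estimated eligible among unknowns: 0.6151 × 354 = 217.75
Denom: 1507 + 217.75 = 1724.75
RR3 = 817 / 1724.75 = 0.4737

47.4%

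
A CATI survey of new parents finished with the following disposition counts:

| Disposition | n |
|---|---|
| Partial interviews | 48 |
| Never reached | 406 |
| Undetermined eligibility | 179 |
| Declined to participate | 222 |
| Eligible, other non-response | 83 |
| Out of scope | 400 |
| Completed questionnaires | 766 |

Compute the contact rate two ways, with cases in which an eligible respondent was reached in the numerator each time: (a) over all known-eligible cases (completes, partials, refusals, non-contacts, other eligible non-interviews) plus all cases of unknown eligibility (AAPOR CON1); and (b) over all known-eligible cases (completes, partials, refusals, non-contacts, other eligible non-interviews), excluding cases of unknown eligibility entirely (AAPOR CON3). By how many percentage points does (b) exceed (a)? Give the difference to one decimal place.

Num = 766 + 48 + 222 + 83 = 1119
Denom = 766 + 48 + 222 + 406 + 83 + 179 = 1704
CON1 = 1119 / 1704 = 0.6567
Denom = 766 + 48 + 222 + 406 + 83 = 1525
CON3 = 1119 / 1525 = 0.7338
Difference = 73.38 − 65.67 = 7.71 percentage points

7.7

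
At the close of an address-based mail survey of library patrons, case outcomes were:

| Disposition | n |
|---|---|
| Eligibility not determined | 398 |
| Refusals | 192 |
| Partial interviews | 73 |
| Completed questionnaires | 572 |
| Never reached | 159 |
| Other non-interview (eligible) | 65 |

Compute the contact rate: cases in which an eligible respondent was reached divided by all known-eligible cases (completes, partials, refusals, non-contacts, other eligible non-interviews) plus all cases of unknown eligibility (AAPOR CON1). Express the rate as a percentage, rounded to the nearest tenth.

61.8%

Top: 572 + 73 + 192 + 65 = 902
Denominator: 572 + 73 + 192 + 159 + 65 + 398 = 1459
CON1 = 902 / 1459 = 0.6182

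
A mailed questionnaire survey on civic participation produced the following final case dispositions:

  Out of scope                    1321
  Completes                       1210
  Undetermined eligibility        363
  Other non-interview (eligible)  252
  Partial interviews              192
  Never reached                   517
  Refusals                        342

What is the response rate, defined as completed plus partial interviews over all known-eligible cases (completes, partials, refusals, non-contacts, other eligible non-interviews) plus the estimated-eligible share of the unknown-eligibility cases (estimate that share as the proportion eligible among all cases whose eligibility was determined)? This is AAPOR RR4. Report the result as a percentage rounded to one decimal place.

Numerator → 1210 + 192 = 1402
Eligible (known) → 1210 + 192 + 342 + 517 + 252 = 2513
e = 2513 / (2513 + 1321) = 2513 / 3834 = 0.6555
Eligible share of unknowns → 0.6555 × 363 = 237.95
Base → 2513 + 237.95 = 2750.95
RR4 = 1402 / 2750.95 = 0.5096

51.0%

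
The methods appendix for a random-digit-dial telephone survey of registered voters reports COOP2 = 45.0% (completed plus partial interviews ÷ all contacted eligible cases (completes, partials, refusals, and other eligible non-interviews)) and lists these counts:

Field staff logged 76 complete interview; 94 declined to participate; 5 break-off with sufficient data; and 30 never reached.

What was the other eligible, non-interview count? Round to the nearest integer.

5

Numerator: 76 + 5 = 81
COOP2 = 81 / D = 0.450
D = 81 / 0.450 = 180.0
Rest of base = 175
other eligible, non-interview = 180.0 − 175 ≈ 5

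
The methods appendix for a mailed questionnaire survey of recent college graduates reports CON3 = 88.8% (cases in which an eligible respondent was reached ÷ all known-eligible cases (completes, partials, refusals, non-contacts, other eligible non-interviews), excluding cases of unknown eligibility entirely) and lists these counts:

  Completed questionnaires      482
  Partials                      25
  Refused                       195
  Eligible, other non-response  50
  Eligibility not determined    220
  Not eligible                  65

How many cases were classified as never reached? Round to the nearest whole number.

Numerator → 482 + 25 + 195 + 50 = 752
CON3 = 752 / D = 0.888
D = 752 / 0.888 = 846.8
Rest of base = 752
never reached = 846.8 − 752 ≈ 95

95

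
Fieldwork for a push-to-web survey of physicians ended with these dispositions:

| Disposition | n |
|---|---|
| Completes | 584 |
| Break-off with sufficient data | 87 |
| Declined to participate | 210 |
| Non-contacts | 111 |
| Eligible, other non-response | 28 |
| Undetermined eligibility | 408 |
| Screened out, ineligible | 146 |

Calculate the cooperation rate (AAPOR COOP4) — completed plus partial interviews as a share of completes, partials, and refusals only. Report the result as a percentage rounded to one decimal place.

Top → 584 + 87 = 671
Denominator → 584 + 87 + 210 = 881
COOP4 = 671 / 881 = 0.7616

76.2%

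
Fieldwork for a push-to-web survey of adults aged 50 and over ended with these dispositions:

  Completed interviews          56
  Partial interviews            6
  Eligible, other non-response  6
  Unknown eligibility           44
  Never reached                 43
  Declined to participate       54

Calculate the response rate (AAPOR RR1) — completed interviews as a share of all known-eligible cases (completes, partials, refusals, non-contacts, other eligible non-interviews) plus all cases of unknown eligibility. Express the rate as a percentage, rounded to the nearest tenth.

26.8%

Num = 56
Denominator = 56 + 6 + 54 + 43 + 6 + 44 = 209
RR1 = 56 / 209 = 0.2679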